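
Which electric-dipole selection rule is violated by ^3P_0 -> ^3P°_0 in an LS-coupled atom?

the J=0 ↔ J=0 exclusion

ΔL = 0, ±1 (not L=0↔0): L: 1 → 1, ΔL = +0 — satisfied.
ΔJ = 0, ±1 (not J=0↔0): J: 0 → 0, ΔJ = +0 — violated.
Parity must change: even → odd — satisfied.
ΔS = 0: S: 1 → 1 — satisfied.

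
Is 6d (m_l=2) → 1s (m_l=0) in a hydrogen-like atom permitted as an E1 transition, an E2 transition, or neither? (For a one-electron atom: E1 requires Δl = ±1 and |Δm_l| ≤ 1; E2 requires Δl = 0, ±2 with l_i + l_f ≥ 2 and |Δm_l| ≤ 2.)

E2

Δl = 0 − 2 = -2; l_i + l_f = 2.
Δm_l = -2.
E1 (Δl = ±1, |Δm_l| ≤ 1): not satisfied.
E2 (Δl = 0,±2, l_i+l_f ≥ 2, |Δm_l| ≤ 2): satisfied.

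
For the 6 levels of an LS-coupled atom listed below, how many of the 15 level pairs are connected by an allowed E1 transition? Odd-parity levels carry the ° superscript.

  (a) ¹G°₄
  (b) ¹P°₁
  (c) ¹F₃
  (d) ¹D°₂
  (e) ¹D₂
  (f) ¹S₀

(a)–(b): forbidden (parity, ΔL, ΔJ).
(a)–(c): allowed.
(a)–(d): forbidden (parity, ΔL, ΔJ).
(a)–(e): forbidden (ΔL, ΔJ).
(a)–(f): forbidden (ΔL, ΔJ).
(b)–(c): forbidden (ΔL, ΔJ).
(b)–(d): forbidden (parity).
(b)–(e): allowed.
(b)–(f): allowed.
(c)–(d): allowed.
(c)–(e): forbidden (parity).
(c)–(f): forbidden (parity, ΔL, ΔJ).
(d)–(e): allowed.
(d)–(f): forbidden (ΔL, ΔJ).
(e)–(f): forbidden (parity, ΔL, ΔJ).
Allowed pairs: 5 of 15.

5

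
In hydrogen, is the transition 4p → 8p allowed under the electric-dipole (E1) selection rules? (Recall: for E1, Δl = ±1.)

forbidden

l: 1 → 1 (Δl = +0). Δl = ±1 ✗.
The transition is electric-dipole forbidden.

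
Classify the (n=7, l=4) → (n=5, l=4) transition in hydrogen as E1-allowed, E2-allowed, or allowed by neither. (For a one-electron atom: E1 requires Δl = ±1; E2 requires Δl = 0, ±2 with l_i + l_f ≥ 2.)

E2

Δl = 4 − 4 = +0; l_i + l_f = 8.
E1 (Δl = ±1): not satisfied.
E2 (Δl = 0,±2, l_i+l_f ≥ 2): satisfied.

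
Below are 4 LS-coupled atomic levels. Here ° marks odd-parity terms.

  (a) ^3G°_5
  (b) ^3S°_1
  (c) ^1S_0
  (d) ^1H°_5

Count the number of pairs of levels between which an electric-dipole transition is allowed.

(a)–(b): forbidden (parity, ΔL, ΔJ).
(a)–(c): forbidden (ΔS, ΔL, ΔJ).
(a)–(d): forbidden (parity, ΔS).
(b)–(c): forbidden (ΔS, ΔL).
(b)–(d): forbidden (parity, ΔS, ΔL, ΔJ).
(c)–(d): forbidden (ΔL, ΔJ).
Allowed pairs: 0 of 6.

0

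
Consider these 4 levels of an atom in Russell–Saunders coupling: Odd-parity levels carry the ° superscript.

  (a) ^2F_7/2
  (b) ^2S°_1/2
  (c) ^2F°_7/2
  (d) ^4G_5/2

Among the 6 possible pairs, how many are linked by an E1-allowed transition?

1

(a)–(b): forbidden (ΔL, ΔJ).
(a)–(c): allowed.
(a)–(d): forbidden (parity, ΔS).
(b)–(c): forbidden (parity, ΔL, ΔJ).
(b)–(d): forbidden (ΔS, ΔL, ΔJ).
(c)–(d): forbidden (ΔS).
Allowed pairs: 1 of 6.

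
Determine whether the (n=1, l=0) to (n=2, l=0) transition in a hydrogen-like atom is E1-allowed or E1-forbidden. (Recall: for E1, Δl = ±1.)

forbidden

Initial l = 0, final l = 0, so Δl = +0. E1 requires Δl = ±1: fails.
The transition is electric-dipole forbidden.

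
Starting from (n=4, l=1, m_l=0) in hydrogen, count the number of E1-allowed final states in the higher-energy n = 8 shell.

E1 requires Δl = ±1, so l_f ∈ {0, 2}; with 0 ≤ l_f ≤ n_f−1 = 7, the allowed l_f values are {0, 2}.
For l_f = 0: m_f ∈ {m_i−1, m_i, m_i+1} ∩ [−0, 0] = {0} → 1 state.
For l_f = 2: m_f ∈ {m_i−1, m_i, m_i+1} ∩ [−2, 2] = {-1, 0, 1} → 3 states.
Total: 4.

4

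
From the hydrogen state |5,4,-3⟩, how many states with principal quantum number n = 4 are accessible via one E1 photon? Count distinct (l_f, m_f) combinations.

E1 requires Δl = ±1, so l_f ∈ {3, 5}; with 0 ≤ l_f ≤ n_f−1 = 3, the allowed l_f values are {3}.
For l_f = 3: m_f ∈ {m_i−1, m_i, m_i+1} ∩ [−3, 3] = {-3, -2} → 2 states.
Total: 2.

2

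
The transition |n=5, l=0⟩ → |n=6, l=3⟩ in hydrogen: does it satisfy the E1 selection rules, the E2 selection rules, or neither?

Δl = 3 − 0 = +3; l_i + l_f = 3.
E1 (Δl = ±1): not satisfied.
E2 (Δl = 0,±2, l_i+l_f ≥ 2): not satisfied.

neither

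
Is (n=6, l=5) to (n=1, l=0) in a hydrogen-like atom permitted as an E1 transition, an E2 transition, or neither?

Δl = 0 − 5 = -5; l_i + l_f = 5.
E1 (Δl = ±1): not satisfied.
E2 (Δl = 0,±2, l_i+l_f ≥ 2): not satisfied.

neither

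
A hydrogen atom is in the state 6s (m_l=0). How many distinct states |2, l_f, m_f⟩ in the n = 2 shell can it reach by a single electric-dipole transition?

E1 requires Δl = ±1, so l_f ∈ {-1, 1}; with 0 ≤ l_f ≤ n_f−1 = 1, the allowed l_f values are {1}.
For l_f = 1: m_f ∈ {m_i−1, m_i, m_i+1} ∩ [−1, 1] = {-1, 0, 1} → 3 states.
Total: 3.

3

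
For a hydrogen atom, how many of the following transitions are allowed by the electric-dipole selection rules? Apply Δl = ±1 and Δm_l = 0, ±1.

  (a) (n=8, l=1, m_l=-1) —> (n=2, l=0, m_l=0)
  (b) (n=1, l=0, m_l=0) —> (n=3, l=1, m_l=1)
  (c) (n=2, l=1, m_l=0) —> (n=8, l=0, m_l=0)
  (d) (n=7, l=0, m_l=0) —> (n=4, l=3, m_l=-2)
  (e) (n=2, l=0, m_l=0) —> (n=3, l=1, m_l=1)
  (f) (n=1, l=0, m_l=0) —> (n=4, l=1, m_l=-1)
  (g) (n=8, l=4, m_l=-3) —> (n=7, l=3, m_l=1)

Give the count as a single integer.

5

(a) allowed
(b) allowed
(c) allowed
(d) forbidden — Δl = +3 (E1 requires Δl = ±1); Δm_l = -2 (E1 requires Δm_l = 0, ±1)
(e) allowed
(f) allowed
(g) forbidden — Δm_l = +4 (E1 requires Δm_l = 0, ±1)
Total allowed: 5 of 7.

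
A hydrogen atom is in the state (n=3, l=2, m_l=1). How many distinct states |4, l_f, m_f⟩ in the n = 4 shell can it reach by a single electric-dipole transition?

5

E1 requires Δl = ±1, so l_f ∈ {1, 3}; with 0 ≤ l_f ≤ n_f−1 = 3, the allowed l_f values are {1, 3}.
For l_f = 1: m_f ∈ {m_i−1, m_i, m_i+1} ∩ [−1, 1] = {0, 1} → 2 states.
For l_f = 3: m_f ∈ {m_i−1, m_i, m_i+1} ∩ [−3, 3] = {0, 1, 2} → 3 states.
Total: 5.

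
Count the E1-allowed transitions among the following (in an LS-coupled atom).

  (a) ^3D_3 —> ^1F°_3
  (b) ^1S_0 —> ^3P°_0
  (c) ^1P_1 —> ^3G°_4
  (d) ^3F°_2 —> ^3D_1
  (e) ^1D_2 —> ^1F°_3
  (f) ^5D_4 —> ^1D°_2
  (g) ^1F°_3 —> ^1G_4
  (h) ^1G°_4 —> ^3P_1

(a) forbidden (ΔS fails)
(b) forbidden (ΔS, ΔJ fail)
(c) forbidden (ΔS, ΔL, ΔJ fail)
(d) allowed
(e) allowed
(f) forbidden (ΔS, ΔJ fail)
(g) allowed
(h) forbidden (ΔS, ΔL, ΔJ fail)
Total allowed: 3 of 8.

3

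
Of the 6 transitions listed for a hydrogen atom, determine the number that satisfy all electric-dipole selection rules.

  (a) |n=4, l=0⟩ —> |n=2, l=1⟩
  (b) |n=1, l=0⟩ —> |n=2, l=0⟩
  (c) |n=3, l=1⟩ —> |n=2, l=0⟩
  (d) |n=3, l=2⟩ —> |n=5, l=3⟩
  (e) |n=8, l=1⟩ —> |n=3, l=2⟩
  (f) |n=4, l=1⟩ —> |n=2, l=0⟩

5

(a) allowed
(b) forbidden — Δl = +0 (E1 requires Δl = ±1)
(c) allowed
(d) allowed
(e) allowed
(f) allowed
Total allowed: 5 of 6.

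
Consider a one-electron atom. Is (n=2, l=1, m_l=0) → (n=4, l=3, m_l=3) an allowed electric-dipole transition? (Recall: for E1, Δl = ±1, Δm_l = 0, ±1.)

forbidden

Initial l = 1, final l = 3, so Δl = +2. E1 requires Δl = ±1: ✗.
Δm_l = 3 − (0) = +3. E1 requires Δm_l = 0, ±1: ✗.
The transition is electric-dipole forbidden.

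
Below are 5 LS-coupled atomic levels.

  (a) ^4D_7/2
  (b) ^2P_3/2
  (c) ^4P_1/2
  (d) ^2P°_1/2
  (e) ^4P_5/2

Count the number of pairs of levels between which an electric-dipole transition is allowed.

(a)–(b): forbidden (parity, ΔS, ΔJ).
(a)–(c): forbidden (parity, ΔJ).
(a)–(d): forbidden (ΔS, ΔJ).
(a)–(e): forbidden (parity).
(b)–(c): forbidden (parity, ΔS).
(b)–(d): allowed.
(b)–(e): forbidden (parity, ΔS).
(c)–(d): forbidden (ΔS).
(c)–(e): forbidden (parity, ΔJ).
(d)–(e): forbidden (ΔS, ΔJ).
Allowed pairs: 1 of 10.

1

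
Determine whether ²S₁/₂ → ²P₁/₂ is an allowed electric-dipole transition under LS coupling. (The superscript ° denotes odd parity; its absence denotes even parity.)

forbidden

Parity must change: even → even — fails.
ΔS = 0: S: 1/2 → 1/2 — ok.
ΔL = 0, ±1 (not L=0↔0): L: 0 → 1, ΔL = +1 — ok.
ΔJ = 0, ±1 (not J=0↔0): J: 1/2 → 1/2, ΔJ = +0 — ok.
Rule(s) violated: parity.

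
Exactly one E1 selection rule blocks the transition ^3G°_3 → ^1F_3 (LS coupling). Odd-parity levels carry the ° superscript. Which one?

the ΔS = 0 rule

ΔJ = 0, ±1 (not J=0↔0): J: 3 → 3, ΔJ = +0 — passes.
ΔL = 0, ±1 (not L=0↔0): L: 4 → 3, ΔL = -1 — passes.
Parity must change: odd → even — passes.
ΔS = 0: S: 1 → 0 — fails.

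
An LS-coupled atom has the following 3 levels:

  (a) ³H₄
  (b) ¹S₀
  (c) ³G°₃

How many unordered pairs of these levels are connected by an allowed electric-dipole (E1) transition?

(a)–(b): forbidden (parity, ΔS, ΔL, ΔJ).
(a)–(c): allowed.
(b)–(c): forbidden (ΔS, ΔL, ΔJ).
Allowed pairs: 1 of 3.

1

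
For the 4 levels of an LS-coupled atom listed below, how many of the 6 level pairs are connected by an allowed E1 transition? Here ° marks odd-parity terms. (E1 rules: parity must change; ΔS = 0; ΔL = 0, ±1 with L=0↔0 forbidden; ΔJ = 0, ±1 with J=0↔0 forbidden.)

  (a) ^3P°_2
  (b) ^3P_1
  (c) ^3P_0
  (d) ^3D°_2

(a)–(b): allowed.
(a)–(c): forbidden (ΔJ).
(a)–(d): forbidden (parity).
(b)–(c): forbidden (parity).
(b)–(d): allowed.
(c)–(d): forbidden (ΔJ).
Allowed pairs: 2 of 6.

2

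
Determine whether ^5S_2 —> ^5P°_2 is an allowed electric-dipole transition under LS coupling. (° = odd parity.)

allowed

Parity must change: even → odd — passes.
ΔS = 0: S: 2 → 2 — passes.
ΔL = 0, ±1 (not L=0↔0): L: 0 → 1, ΔL = +1 — passes.
ΔJ = 0, ±1 (not J=0↔0): J: 2 → 2, ΔJ = +0 — passes.
All four E1 rules are satisfied.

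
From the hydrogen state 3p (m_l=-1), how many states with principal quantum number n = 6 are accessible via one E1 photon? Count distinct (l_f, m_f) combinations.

E1 requires Δl = ±1, so l_f ∈ {0, 2}; with 0 ≤ l_f ≤ n_f−1 = 5, the allowed l_f values are {0, 2}.
For l_f = 0: m_f ∈ {m_i−1, m_i, m_i+1} ∩ [−0, 0] = {0} → 1 state.
For l_f = 2: m_f ∈ {m_i−1, m_i, m_i+1} ∩ [−2, 2] = {-2, -1, 0} → 3 states.
Total: 4.

4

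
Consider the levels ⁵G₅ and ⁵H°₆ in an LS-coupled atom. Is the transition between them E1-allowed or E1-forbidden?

allowed

Reading off the term symbols: S 2→2, L 4→5, J 5→6, parity even→odd.
Parity must change: even → odd — passes.
ΔS = 0: S: 2 → 2 — passes.
ΔL = 0, ±1 (not L=0↔0): L: 4 → 5, ΔL = +1 — passes.
ΔJ = 0, ±1 (not J=0↔0): J: 5 → 6, ΔJ = +1 — passes.
All four E1 rules are satisfied.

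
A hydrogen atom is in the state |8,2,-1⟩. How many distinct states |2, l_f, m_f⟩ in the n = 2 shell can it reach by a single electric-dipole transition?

2

E1 requires Δl = ±1, so l_f ∈ {1, 3}; with 0 ≤ l_f ≤ n_f−1 = 1, the allowed l_f values are {1}.
For l_f = 1: m_f ∈ {m_i−1, m_i, m_i+1} ∩ [−1, 1] = {-1, 0} → 2 states.
Total: 2.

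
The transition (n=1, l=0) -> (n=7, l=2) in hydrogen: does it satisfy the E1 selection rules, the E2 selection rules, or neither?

Δl = 2 − 0 = +2; l_i + l_f = 2.
E1 (Δl = ±1): not satisfied.
E2 (Δl = 0,±2, l_i+l_f ≥ 2): satisfied.

E2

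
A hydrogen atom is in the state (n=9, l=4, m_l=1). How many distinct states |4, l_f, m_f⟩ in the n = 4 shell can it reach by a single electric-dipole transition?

3

E1 requires Δl = ±1, so l_f ∈ {3, 5}; with 0 ≤ l_f ≤ n_f−1 = 3, the allowed l_f values are {3}.
For l_f = 3: m_f ∈ {m_i−1, m_i, m_i+1} ∩ [−3, 3] = {0, 1, 2} → 3 states.
Total: 3.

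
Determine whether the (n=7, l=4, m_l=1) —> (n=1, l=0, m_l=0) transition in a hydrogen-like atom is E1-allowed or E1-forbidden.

l: 4 → 0 (Δl = -4). Δl = ±1 fails.
m_l: 1 → 0 (Δm_l = -1). |Δm_l| ≤ 1 ok.
The transition is electric-dipole forbidden.

forbidden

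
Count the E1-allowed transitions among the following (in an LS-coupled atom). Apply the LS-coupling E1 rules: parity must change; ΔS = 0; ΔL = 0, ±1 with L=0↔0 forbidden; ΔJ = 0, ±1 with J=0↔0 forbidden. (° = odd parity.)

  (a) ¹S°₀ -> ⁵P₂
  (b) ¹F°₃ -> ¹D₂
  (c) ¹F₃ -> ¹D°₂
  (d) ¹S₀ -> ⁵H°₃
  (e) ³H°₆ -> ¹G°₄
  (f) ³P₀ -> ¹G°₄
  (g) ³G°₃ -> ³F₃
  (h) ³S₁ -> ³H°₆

(a) forbidden (ΔS, ΔJ fail)
(b) allowed
(c) allowed
(d) forbidden (ΔS, ΔL, ΔJ fail)
(e) forbidden (parity, ΔS, ΔJ fail)
(f) forbidden (ΔS, ΔL, ΔJ fail)
(g) allowed
(h) forbidden (ΔL, ΔJ fail)
Total allowed: 3 of 8.

3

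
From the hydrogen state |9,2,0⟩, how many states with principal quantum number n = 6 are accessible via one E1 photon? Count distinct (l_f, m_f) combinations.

E1 requires Δl = ±1, so l_f ∈ {1, 3}; with 0 ≤ l_f ≤ n_f−1 = 5, the allowed l_f values are {1, 3}.
For l_f = 1: m_f ∈ {m_i−1, m_i, m_i+1} ∩ [−1, 1] = {-1, 0, 1} → 3 states.
For l_f = 3: m_f ∈ {m_i−1, m_i, m_i+1} ∩ [−3, 3] = {-1, 0, 1} → 3 states.
Total: 6.

6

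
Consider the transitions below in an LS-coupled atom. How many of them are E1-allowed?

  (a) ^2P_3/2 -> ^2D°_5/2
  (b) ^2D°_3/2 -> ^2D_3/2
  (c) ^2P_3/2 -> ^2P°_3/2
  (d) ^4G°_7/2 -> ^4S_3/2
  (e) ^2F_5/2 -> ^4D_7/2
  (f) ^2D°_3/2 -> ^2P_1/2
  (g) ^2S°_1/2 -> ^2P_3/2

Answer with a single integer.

(a) allowed
(b) allowed
(c) allowed
(d) forbidden (ΔL, ΔJ fail)
(e) forbidden (parity, ΔS fail)
(f) allowed
(g) allowed
Total allowed: 5 of 7.

5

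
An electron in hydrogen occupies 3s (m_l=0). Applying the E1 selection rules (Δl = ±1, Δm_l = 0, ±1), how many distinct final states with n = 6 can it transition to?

3

E1 requires Δl = ±1, so l_f ∈ {-1, 1}; with 0 ≤ l_f ≤ n_f−1 = 5, the allowed l_f values are {1}.
For l_f = 1: m_f ∈ {m_i−1, m_i, m_i+1} ∩ [−1, 1] = {-1, 0, 1} → 3 states.
Total: 3.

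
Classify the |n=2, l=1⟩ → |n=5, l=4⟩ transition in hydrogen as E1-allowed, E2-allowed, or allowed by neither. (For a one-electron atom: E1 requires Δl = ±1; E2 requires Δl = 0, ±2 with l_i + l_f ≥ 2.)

Δl = 4 − 1 = +3; l_i + l_f = 5.
E1 (Δl = ±1): not satisfied.
E2 (Δl = 0,±2, l_i+l_f ≥ 2): not satisfied.

neither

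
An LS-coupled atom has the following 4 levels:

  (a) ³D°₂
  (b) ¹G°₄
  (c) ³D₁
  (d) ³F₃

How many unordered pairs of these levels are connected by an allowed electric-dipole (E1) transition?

2

(a)–(b): forbidden (parity, ΔS, ΔL, ΔJ).
(a)–(c): allowed.
(a)–(d): allowed.
(b)–(c): forbidden (ΔS, ΔL, ΔJ).
(b)–(d): forbidden (ΔS).
(c)–(d): forbidden (parity, ΔJ).
Allowed pairs: 2 of 6.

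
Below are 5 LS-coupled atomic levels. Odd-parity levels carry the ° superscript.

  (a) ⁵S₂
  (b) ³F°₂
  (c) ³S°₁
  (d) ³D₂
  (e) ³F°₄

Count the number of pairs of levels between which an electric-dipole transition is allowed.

1

(a)–(b): forbidden (ΔS, ΔL).
(a)–(c): forbidden (ΔS, ΔL).
(a)–(d): forbidden (parity, ΔS, ΔL).
(a)–(e): forbidden (ΔS, ΔL, ΔJ).
(b)–(c): forbidden (parity, ΔL).
(b)–(d): allowed.
(b)–(e): forbidden (parity, ΔJ).
(c)–(d): forbidden (ΔL).
(c)–(e): forbidden (parity, ΔL, ΔJ).
(d)–(e): forbidden (ΔJ).
Allowed pairs: 1 of 10.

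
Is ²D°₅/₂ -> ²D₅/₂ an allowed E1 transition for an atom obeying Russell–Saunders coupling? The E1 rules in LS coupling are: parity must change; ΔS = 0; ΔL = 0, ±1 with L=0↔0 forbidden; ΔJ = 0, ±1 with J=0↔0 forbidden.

allowed

Parity must change: odd → even — satisfied.
ΔS = 0: S: 1/2 → 1/2 — satisfied.
ΔL = 0, ±1 (not L=0↔0): L: 2 → 2, ΔL = +0 — satisfied.
ΔJ = 0, ±1 (not J=0↔0): J: 5/2 → 5/2, ΔJ = +0 — satisfied.
All four E1 rules are satisfied.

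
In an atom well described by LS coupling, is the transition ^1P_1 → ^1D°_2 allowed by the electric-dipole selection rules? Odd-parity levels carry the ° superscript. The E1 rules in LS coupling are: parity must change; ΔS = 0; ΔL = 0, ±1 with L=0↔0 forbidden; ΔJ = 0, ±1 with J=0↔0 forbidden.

Reading off the term symbols: S 0→0, L 1→2, J 1→2, parity even→odd.
Parity must change: even → odd — ok.
ΔS = 0: S: 0 → 0 — ok.
ΔL = 0, ±1 (not L=0↔0): L: 1 → 2, ΔL = +1 — ok.
ΔJ = 0, ±1 (not J=0↔0): J: 1 → 2, ΔJ = +1 — ok.
All four E1 rules are satisfied.

allowed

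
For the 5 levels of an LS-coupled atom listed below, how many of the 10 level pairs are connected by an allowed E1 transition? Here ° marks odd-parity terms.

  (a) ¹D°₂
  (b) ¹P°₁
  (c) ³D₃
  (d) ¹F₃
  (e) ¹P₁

3

(a)–(b): forbidden (parity).
(a)–(c): forbidden (ΔS).
(a)–(d): allowed.
(a)–(e): allowed.
(b)–(c): forbidden (ΔS, ΔJ).
(b)–(d): forbidden (ΔL, ΔJ).
(b)–(e): allowed.
(c)–(d): forbidden (parity, ΔS).
(c)–(e): forbidden (parity, ΔS, ΔJ).
(d)–(e): forbidden (parity, ΔL, ΔJ).
Allowed pairs: 3 of 10.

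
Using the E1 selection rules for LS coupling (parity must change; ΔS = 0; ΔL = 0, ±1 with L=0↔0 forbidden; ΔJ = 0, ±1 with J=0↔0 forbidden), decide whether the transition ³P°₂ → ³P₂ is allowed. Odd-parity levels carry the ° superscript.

Parity must change: odd → even — ok.
ΔS = 0: S: 1 → 1 — ok.
ΔL = 0, ±1 (not L=0↔0): L: 1 → 1, ΔL = +0 — ok.
ΔJ = 0, ±1 (not J=0↔0): J: 2 → 2, ΔJ = +0 — ok.
All four E1 rules are satisfied.

allowed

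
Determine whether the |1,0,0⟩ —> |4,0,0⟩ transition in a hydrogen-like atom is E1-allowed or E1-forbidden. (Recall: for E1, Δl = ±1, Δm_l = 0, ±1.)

Initial l = 0, final l = 0, so Δl = +0. E1 requires Δl = ±1: fails.
m_l: 0 → 0 (Δm_l = +0). |Δm_l| ≤ 1 ok.
The transition is electric-dipole forbidden.

forbidden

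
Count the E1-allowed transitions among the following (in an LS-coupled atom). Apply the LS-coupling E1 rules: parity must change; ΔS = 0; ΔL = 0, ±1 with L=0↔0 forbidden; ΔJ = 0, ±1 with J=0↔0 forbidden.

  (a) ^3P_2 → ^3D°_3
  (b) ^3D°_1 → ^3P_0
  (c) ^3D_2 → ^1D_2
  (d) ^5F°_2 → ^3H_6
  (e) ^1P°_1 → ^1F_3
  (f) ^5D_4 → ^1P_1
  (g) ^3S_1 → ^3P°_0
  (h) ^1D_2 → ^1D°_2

(a) allowed
(b) allowed
(c) forbidden (parity, ΔS fail)
(d) forbidden (ΔS, ΔL, ΔJ fail)
(e) forbidden (ΔL, ΔJ fail)
(f) forbidden (parity, ΔS, ΔJ fail)
(g) allowed
(h) allowed
Total allowed: 4 of 8.

4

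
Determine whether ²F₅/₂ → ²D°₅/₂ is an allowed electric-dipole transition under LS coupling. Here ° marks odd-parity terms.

Parity must change: even → odd — ok.
ΔS = 0: S: 1/2 → 1/2 — ok.
ΔL = 0, ±1 (not L=0↔0): L: 3 → 2, ΔL = -1 — ok.
ΔJ = 0, ±1 (not J=0↔0): J: 5/2 → 5/2, ΔJ = +0 — ok.
All four E1 rules are satisfied.

allowed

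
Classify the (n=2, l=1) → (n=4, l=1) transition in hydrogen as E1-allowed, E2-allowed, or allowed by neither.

Δl = 1 − 1 = +0; l_i + l_f = 2.
E1 (Δl = ±1): not satisfied.
E2 (Δl = 0,±2, l_i+l_f ≥ 2): satisfied.

E2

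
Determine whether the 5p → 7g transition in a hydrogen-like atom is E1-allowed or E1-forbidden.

Initial l = 1, final l = 4, so Δl = +3. E1 requires Δl = ±1: fails.
The transition is electric-dipole forbidden.

forbidden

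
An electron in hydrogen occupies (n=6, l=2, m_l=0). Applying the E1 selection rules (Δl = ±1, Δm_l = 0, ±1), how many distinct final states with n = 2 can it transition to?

E1 requires Δl = ±1, so l_f ∈ {1, 3}; with 0 ≤ l_f ≤ n_f−1 = 1, the allowed l_f values are {1}.
For l_f = 1: m_f ∈ {m_i−1, m_i, m_i+1} ∩ [−1, 1] = {-1, 0, 1} → 3 states.
Total: 3.

3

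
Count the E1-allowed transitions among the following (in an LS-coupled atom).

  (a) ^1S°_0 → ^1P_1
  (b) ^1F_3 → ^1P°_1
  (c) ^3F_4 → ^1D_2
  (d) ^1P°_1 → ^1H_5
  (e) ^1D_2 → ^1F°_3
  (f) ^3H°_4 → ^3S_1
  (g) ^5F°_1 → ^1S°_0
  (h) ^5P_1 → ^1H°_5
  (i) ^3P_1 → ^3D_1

2

(a) allowed
(b) forbidden (ΔL, ΔJ fail)
(c) forbidden (parity, ΔS, ΔJ fail)
(d) forbidden (ΔL, ΔJ fail)
(e) allowed
(f) forbidden (ΔL, ΔJ fail)
(g) forbidden (parity, ΔS, ΔL fail)
(h) forbidden (ΔS, ΔL, ΔJ fail)
(i) forbidden (parity fails)
Total allowed: 2 of 9.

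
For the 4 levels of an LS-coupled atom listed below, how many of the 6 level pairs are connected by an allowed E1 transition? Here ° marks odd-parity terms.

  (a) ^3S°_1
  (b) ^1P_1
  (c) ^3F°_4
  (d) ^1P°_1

1

(a)–(b): forbidden (ΔS).
(a)–(c): forbidden (parity, ΔL, ΔJ).
(a)–(d): forbidden (parity, ΔS).
(b)–(c): forbidden (ΔS, ΔL, ΔJ).
(b)–(d): allowed.
(c)–(d): forbidden (parity, ΔS, ΔL, ΔJ).
Allowed pairs: 1 of 6.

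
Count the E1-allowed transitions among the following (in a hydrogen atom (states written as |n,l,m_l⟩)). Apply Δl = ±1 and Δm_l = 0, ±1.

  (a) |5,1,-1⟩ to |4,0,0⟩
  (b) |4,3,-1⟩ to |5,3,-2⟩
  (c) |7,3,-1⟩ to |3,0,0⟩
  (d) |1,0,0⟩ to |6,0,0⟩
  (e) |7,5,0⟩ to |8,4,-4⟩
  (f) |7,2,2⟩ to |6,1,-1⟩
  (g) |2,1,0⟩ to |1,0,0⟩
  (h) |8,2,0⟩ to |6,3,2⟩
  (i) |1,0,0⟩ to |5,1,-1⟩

(a) allowed
(b) forbidden — Δl = +0 (E1 requires Δl = ±1)
(c) forbidden — Δl = -3 (E1 requires Δl = ±1)
(d) forbidden — Δl = +0 (E1 requires Δl = ±1)
(e) forbidden — Δm_l = -4 (E1 requires Δm_l = 0, ±1)
(f) forbidden — Δm_l = -3 (E1 requires Δm_l = 0, ±1)
(g) allowed
(h) forbidden — Δm_l = +2 (E1 requires Δm_l = 0, ±1)
(i) allowed
Total allowed: 3 of 9.

3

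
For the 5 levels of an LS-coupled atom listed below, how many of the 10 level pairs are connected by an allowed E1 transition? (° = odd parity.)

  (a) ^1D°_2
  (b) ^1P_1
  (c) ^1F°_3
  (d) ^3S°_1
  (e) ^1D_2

(a)–(b): allowed.
(a)–(c): forbidden (parity).
(a)–(d): forbidden (parity, ΔS, ΔL).
(a)–(e): allowed.
(b)–(c): forbidden (ΔL, ΔJ).
(b)–(d): forbidden (ΔS).
(b)–(e): forbidden (parity).
(c)–(d): forbidden (parity, ΔS, ΔL, ΔJ).
(c)–(e): allowed.
(d)–(e): forbidden (ΔS, ΔL).
Allowed pairs: 3 of 10.

3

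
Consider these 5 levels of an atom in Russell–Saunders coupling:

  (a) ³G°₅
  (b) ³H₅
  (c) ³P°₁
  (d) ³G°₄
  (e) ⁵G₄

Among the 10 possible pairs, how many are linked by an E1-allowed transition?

(a)–(b): allowed.
(a)–(c): forbidden (parity, ΔL, ΔJ).
(a)–(d): forbidden (parity).
(a)–(e): forbidden (ΔS).
(b)–(c): forbidden (ΔL, ΔJ).
(b)–(d): allowed.
(b)–(e): forbidden (parity, ΔS).
(c)–(d): forbidden (parity, ΔL, ΔJ).
(c)–(e): forbidden (ΔS, ΔL, ΔJ).
(d)–(e): forbidden (ΔS).
Allowed pairs: 2 of 10.

2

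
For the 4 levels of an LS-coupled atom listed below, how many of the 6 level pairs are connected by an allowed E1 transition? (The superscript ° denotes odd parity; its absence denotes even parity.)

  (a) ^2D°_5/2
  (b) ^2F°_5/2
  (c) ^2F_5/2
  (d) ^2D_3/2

4

(a)–(b): forbidden (parity).
(a)–(c): allowed.
(a)–(d): allowed.
(b)–(c): allowed.
(b)–(d): allowed.
(c)–(d): forbidden (parity).
Allowed pairs: 4 of 6.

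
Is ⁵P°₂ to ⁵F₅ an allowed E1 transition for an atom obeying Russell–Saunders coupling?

Reading off the term symbols: S 2→2, L 1→3, J 2→5, parity odd→even.
Parity must change: odd → even — passes.
ΔS = 0: S: 2 → 2 — passes.
ΔL = 0, ±1 (not L=0↔0): L: 1 → 3, ΔL = +2 — fails.
ΔJ = 0, ±1 (not J=0↔0): J: 2 → 5, ΔJ = +3 — fails.
Rule(s) violated: ΔL, ΔJ.

forbidden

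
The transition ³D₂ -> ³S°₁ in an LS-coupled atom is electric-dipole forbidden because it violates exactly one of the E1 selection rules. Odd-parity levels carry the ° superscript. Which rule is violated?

the ΔL = 0, ±1 rule

Reading off the term symbols: S 1→1, L 2→0, J 2→1, parity even→odd.
Parity must change: even → odd — ok.
ΔS = 0: S: 1 → 1 — ok.
ΔL = 0, ±1 (not L=0↔0): L: 2 → 0, ΔL = -2 — fails.
ΔJ = 0, ±1 (not J=0↔0): J: 2 → 1, ΔJ = -1 — ok.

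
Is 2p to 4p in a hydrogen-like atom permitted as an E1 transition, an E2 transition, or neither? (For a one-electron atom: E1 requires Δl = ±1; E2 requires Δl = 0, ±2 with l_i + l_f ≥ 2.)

E2

Δl = 1 − 1 = +0; l_i + l_f = 2.
E1 (Δl = ±1): not satisfied.
E2 (Δl = 0,±2, l_i+l_f ≥ 2): satisfied.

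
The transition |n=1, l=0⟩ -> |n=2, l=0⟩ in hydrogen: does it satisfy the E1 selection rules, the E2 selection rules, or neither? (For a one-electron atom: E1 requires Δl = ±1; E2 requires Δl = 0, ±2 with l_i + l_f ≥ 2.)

neither

Δl = 0 − 0 = +0; l_i + l_f = 0.
E1 (Δl = ±1): not satisfied.
E2 (Δl = 0,±2, l_i+l_f ≥ 2): not satisfied.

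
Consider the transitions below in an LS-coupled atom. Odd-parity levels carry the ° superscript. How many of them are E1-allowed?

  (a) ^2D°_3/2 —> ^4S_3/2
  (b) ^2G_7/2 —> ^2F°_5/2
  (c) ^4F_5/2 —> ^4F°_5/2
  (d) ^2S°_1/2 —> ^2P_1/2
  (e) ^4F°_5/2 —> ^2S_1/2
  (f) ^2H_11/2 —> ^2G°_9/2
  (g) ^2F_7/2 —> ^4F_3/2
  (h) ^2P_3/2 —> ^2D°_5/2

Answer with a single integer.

(a) forbidden (ΔS, ΔL fail)
(b) allowed
(c) allowed
(d) allowed
(e) forbidden (ΔS, ΔL, ΔJ fail)
(f) allowed
(g) forbidden (parity, ΔS, ΔJ fail)
(h) allowed
Total allowed: 5 of 8.

5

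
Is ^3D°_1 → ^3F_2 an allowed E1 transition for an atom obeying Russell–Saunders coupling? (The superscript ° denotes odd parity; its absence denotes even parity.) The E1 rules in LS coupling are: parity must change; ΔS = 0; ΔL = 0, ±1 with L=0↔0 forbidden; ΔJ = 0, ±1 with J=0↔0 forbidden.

Reading off the term symbols: S 1→1, L 2→3, J 1→2, parity odd→even.
Parity must change: odd → even — satisfied.
ΔS = 0: S: 1 → 1 — satisfied.
ΔL = 0, ±1 (not L=0↔0): L: 2 → 3, ΔL = +1 — satisfied.
ΔJ = 0, ±1 (not J=0↔0): J: 1 → 2, ΔJ = +1 — satisfied.
All four E1 rules are satisfied.

allowed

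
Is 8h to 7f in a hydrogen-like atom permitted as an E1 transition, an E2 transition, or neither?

E2

Δl = 3 − 5 = -2; l_i + l_f = 8.
E1 (Δl = ±1): not satisfied.
E2 (Δl = 0,±2, l_i+l_f ≥ 2): satisfied.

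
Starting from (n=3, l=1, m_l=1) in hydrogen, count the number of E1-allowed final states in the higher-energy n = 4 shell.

E1 requires Δl = ±1, so l_f ∈ {0, 2}; with 0 ≤ l_f ≤ n_f−1 = 3, the allowed l_f values are {0, 2}.
For l_f = 0: m_f ∈ {m_i−1, m_i, m_i+1} ∩ [−0, 0] = {0} → 1 state.
For l_f = 2: m_f ∈ {m_i−1, m_i, m_i+1} ∩ [−2, 2] = {0, 1, 2} → 3 states.
Total: 4.

4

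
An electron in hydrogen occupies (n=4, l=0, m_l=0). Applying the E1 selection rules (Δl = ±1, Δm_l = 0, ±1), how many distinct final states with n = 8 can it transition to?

3

E1 requires Δl = ±1, so l_f ∈ {-1, 1}; with 0 ≤ l_f ≤ n_f−1 = 7, the allowed l_f values are {1}.
For l_f = 1: m_f ∈ {m_i−1, m_i, m_i+1} ∩ [−1, 1] = {-1, 0, 1} → 3 states.
Total: 3.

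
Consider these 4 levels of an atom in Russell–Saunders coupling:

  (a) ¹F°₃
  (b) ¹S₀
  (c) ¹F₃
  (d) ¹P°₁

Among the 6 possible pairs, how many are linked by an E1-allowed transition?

2

(a)–(b): forbidden (ΔL, ΔJ).
(a)–(c): allowed.
(a)–(d): forbidden (parity, ΔL, ΔJ).
(b)–(c): forbidden (parity, ΔL, ΔJ).
(b)–(d): allowed.
(c)–(d): forbidden (ΔL, ΔJ).
Allowed pairs: 2 of 6.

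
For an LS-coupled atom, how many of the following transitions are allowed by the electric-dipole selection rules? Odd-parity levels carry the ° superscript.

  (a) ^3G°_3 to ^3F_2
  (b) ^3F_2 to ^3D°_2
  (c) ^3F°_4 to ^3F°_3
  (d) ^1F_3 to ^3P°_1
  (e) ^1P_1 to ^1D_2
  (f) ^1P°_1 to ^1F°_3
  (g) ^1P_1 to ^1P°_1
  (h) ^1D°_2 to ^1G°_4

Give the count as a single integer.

3

(a) allowed
(b) allowed
(c) forbidden (parity fails)
(d) forbidden (ΔS, ΔL, ΔJ fail)
(e) forbidden (parity fails)
(f) forbidden (parity, ΔL, ΔJ fail)
(g) allowed
(h) forbidden (parity, ΔL, ΔJ fail)
Total allowed: 3 of 8.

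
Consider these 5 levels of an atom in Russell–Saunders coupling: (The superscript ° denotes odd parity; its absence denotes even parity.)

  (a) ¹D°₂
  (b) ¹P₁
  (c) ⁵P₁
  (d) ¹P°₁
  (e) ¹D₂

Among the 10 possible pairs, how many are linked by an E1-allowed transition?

4

(a)–(b): allowed.
(a)–(c): forbidden (ΔS).
(a)–(d): forbidden (parity).
(a)–(e): allowed.
(b)–(c): forbidden (parity, ΔS).
(b)–(d): allowed.
(b)–(e): forbidden (parity).
(c)–(d): forbidden (ΔS).
(c)–(e): forbidden (parity, ΔS).
(d)–(e): allowed.
Allowed pairs: 4 of 10.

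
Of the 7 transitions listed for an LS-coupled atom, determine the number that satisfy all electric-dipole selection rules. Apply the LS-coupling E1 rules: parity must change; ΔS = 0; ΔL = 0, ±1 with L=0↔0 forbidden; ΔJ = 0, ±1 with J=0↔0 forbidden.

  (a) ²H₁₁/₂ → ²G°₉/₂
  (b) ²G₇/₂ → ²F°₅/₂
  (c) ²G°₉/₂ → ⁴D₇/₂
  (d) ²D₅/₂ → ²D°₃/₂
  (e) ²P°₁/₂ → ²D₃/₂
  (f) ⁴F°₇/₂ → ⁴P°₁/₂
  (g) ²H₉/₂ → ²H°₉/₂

5

(a) allowed
(b) allowed
(c) forbidden (ΔS, ΔL fail)
(d) allowed
(e) allowed
(f) forbidden (parity, ΔL, ΔJ fail)
(g) allowed
Total allowed: 5 of 7.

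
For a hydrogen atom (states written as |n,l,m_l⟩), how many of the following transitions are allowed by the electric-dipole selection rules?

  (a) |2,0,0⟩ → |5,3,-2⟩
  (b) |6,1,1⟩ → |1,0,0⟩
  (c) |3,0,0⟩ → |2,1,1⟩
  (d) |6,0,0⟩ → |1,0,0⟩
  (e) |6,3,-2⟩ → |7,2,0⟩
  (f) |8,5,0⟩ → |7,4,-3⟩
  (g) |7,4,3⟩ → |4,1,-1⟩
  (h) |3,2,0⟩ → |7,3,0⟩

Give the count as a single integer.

(a) forbidden — Δl = +3 (E1 requires Δl = ±1); Δm_l = -2 (E1 requires Δm_l = 0, ±1)
(b) allowed
(c) allowed
(d) forbidden — Δl = +0 (E1 requires Δl = ±1)
(e) forbidden — Δm_l = +2 (E1 requires Δm_l = 0, ±1)
(f) forbidden — Δm_l = -3 (E1 requires Δm_l = 0, ±1)
(g) forbidden — Δl = -3 (E1 requires Δl = ±1); Δm_l = -4 (E1 requires Δm_l = 0, ±1)
(h) allowed
Total allowed: 3 of 8.

3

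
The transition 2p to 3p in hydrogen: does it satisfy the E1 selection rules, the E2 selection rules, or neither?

E2

Δl = 1 − 1 = +0; l_i + l_f = 2.
E1 (Δl = ±1): not satisfied.
E2 (Δl = 0,±2, l_i+l_f ≥ 2): satisfied.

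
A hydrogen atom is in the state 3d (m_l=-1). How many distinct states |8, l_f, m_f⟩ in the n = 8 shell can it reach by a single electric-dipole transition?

5

E1 requires Δl = ±1, so l_f ∈ {1, 3}; with 0 ≤ l_f ≤ n_f−1 = 7, the allowed l_f values are {1, 3}.
For l_f = 1: m_f ∈ {m_i−1, m_i, m_i+1} ∩ [−1, 1] = {-1, 0} → 2 states.
For l_f = 3: m_f ∈ {m_i−1, m_i, m_i+1} ∩ [−3, 3] = {-2, -1, 0} → 3 states.
Total: 5.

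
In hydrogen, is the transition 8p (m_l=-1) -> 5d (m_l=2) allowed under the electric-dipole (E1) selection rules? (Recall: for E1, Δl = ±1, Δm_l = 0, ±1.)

Δl = 2 − 1 = +1; the E1 rule Δl = ±1 is passes.
m_l: -1 → 2 (Δm_l = +3). |Δm_l| ≤ 1 fails.
The transition is electric-dipole forbidden.

forbidden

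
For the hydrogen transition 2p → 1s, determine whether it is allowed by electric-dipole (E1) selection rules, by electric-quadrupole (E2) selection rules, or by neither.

E1

Δl = 0 − 1 = -1; l_i + l_f = 1.
E1 (Δl = ±1): satisfied.
E2 (Δl = 0,±2, l_i+l_f ≥ 2): not satisfied.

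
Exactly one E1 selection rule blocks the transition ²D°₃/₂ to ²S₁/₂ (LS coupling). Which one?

the ΔL = 0, ±1 rule

Parity must change: odd → even — ✓.
ΔS = 0: S: 1/2 → 1/2 — ✓.
ΔL = 0, ±1 (not L=0↔0): L: 2 → 0, ΔL = -2 — ✗.
ΔJ = 0, ±1 (not J=0↔0): J: 3/2 → 1/2, ΔJ = -1 — ✓.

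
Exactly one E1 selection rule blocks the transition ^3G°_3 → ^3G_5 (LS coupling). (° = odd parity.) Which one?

Reading off the term symbols: S 1→1, L 4→4, J 3→5, parity odd→even.
ΔS = 0: S: 1 → 1 — satisfied.
ΔJ = 0, ±1 (not J=0↔0): J: 3 → 5, ΔJ = +2 — violated.
ΔL = 0, ±1 (not L=0↔0): L: 4 → 4, ΔL = +0 — satisfied.
Parity must change: odd → even — satisfied.

the ΔJ = 0, ±1 rule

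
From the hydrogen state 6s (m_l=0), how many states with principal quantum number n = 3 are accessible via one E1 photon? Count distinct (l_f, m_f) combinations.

E1 requires Δl = ±1, so l_f ∈ {-1, 1}; with 0 ≤ l_f ≤ n_f−1 = 2, the allowed l_f values are {1}.
For l_f = 1: m_f ∈ {m_i−1, m_i, m_i+1} ∩ [−1, 1] = {-1, 0, 1} → 3 states.
Total: 3.

3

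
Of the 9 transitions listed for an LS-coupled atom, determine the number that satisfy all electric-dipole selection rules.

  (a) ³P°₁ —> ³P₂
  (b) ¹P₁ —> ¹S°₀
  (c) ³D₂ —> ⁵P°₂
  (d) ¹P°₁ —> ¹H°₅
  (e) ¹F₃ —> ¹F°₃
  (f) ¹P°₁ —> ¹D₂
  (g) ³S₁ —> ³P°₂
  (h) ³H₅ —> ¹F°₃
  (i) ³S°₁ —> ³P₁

(a) allowed
(b) allowed
(c) forbidden (ΔS fails)
(d) forbidden (parity, ΔL, ΔJ fail)
(e) allowed
(f) allowed
(g) allowed
(h) forbidden (ΔS, ΔL, ΔJ fail)
(i) allowed
Total allowed: 6 of 9.

6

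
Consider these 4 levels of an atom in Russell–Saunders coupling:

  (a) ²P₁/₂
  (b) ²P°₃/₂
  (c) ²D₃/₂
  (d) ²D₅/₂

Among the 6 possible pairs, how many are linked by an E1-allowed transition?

3

(a)–(b): allowed.
(a)–(c): forbidden (parity).
(a)–(d): forbidden (parity, ΔJ).
(b)–(c): allowed.
(b)–(d): allowed.
(c)–(d): forbidden (parity).
Allowed pairs: 3 of 6.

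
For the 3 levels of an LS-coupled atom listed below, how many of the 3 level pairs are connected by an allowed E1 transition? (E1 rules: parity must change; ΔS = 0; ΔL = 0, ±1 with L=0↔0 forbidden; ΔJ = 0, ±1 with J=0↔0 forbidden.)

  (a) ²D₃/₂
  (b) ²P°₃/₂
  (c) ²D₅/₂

(a)–(b): allowed.
(a)–(c): forbidden (parity).
(b)–(c): allowed.
Allowed pairs: 2 of 3.

2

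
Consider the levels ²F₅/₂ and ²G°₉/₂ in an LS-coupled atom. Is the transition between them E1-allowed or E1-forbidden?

Reading off the term symbols: S 1/2→1/2, L 3→4, J 5/2→9/2, parity even→odd.
ΔS = 0: S: 1/2 → 1/2 — passes.
Parity must change: even → odd — passes.
ΔL = 0, ±1 (not L=0↔0): L: 3 → 4, ΔL = +1 — passes.
ΔJ = 0, ±1 (not J=0↔0): J: 5/2 → 9/2, ΔJ = +2 — fails.
Rule(s) violated: ΔJ.

forbidden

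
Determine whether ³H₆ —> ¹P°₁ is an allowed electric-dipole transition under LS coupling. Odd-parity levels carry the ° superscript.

Initial level: S=1, L=5, J=6, parity even. Final level: S=0, L=1, J=1, parity odd.
ΔS = 0: S: 1 → 0 — fails.
ΔJ = 0, ±1 (not J=0↔0): J: 6 → 1, ΔJ = -5 — fails.
Parity must change: even → odd — passes.
ΔL = 0, ±1 (not L=0↔0): L: 5 → 1, ΔL = -4 — fails.
Rule(s) violated: ΔS, ΔL, ΔJ.

forbidden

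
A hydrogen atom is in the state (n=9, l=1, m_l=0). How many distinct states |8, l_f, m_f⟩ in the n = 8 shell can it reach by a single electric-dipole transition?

4

E1 requires Δl = ±1, so l_f ∈ {0, 2}; with 0 ≤ l_f ≤ n_f−1 = 7, the allowed l_f values are {0, 2}.
For l_f = 0: m_f ∈ {m_i−1, m_i, m_i+1} ∩ [−0, 0] = {0} → 1 state.
For l_f = 2: m_f ∈ {m_i−1, m_i, m_i+1} ∩ [−2, 2] = {-1, 0, 1} → 3 states.
Total: 4.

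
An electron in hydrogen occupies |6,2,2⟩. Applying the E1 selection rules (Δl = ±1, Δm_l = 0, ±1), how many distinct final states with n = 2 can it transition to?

1

E1 requires Δl = ±1, so l_f ∈ {1, 3}; with 0 ≤ l_f ≤ n_f−1 = 1, the allowed l_f values are {1}.
For l_f = 1: m_f ∈ {m_i−1, m_i, m_i+1} ∩ [−1, 1] = {1} → 1 state.
Total: 1.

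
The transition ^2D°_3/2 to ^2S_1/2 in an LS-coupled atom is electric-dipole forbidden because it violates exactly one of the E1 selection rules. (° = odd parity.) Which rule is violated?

Parity must change: odd → even — satisfied.
ΔS = 0: S: 1/2 → 1/2 — satisfied.
ΔL = 0, ±1 (not L=0↔0): L: 2 → 0, ΔL = -2 — violated.
ΔJ = 0, ±1 (not J=0↔0): J: 3/2 → 1/2, ΔJ = -1 — satisfied.

the ΔL = 0, ±1 rule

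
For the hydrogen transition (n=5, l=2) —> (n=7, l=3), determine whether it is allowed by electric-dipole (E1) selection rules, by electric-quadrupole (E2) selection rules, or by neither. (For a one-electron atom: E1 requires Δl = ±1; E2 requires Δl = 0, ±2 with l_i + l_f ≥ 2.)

Δl = 3 − 2 = +1; l_i + l_f = 5.
E1 (Δl = ±1): satisfied.
E2 (Δl = 0,±2, l_i+l_f ≥ 2): not satisfied.

E1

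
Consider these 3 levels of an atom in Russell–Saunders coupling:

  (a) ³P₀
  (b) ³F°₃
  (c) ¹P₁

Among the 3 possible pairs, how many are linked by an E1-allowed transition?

(a)–(b): forbidden (ΔL, ΔJ).
(a)–(c): forbidden (parity, ΔS).
(b)–(c): forbidden (ΔS, ΔL, ΔJ).
Allowed pairs: 0 of 3.

0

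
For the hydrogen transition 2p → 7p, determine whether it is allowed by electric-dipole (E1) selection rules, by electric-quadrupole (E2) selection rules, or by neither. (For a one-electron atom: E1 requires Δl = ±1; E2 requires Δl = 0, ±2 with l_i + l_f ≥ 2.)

E2

Δl = 1 − 1 = +0; l_i + l_f = 2.
E1 (Δl = ±1): not satisfied.
E2 (Δl = 0,±2, l_i+l_f ≥ 2): satisfied.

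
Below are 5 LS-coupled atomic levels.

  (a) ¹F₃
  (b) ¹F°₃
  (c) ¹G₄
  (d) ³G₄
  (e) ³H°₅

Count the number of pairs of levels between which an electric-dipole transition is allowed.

3

(a)–(b): allowed.
(a)–(c): forbidden (parity).
(a)–(d): forbidden (parity, ΔS).
(a)–(e): forbidden (ΔS, ΔL, ΔJ).
(b)–(c): allowed.
(b)–(d): forbidden (ΔS).
(b)–(e): forbidden (parity, ΔS, ΔL, ΔJ).
(c)–(d): forbidden (parity, ΔS).
(c)–(e): forbidden (ΔS).
(d)–(e): allowed.
Allowed pairs: 3 of 10.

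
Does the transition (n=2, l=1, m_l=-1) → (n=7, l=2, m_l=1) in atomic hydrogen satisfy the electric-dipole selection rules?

l: 1 → 2 (Δl = +1). Δl = ±1 satisfied.
Δm_l = 1 − (-1) = +2. E1 requires Δm_l = 0, ±1: violated.
The transition is electric-dipole forbidden.

forbidden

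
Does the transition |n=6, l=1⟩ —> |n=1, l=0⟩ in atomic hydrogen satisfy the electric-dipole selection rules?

allowed

Δl = 0 − 1 = -1; the E1 rule Δl = ±1 is satisfied.
All E1 selection rules are satisfied.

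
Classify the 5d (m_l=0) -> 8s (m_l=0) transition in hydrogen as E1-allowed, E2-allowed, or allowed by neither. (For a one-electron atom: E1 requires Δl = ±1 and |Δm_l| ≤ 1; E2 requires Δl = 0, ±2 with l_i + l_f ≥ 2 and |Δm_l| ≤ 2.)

Δl = 0 − 2 = -2; l_i + l_f = 2.
Δm_l = +0.
E1 (Δl = ±1, |Δm_l| ≤ 1): not satisfied.
E2 (Δl = 0,±2, l_i+l_f ≥ 2, |Δm_l| ≤ 2): satisfied.

E2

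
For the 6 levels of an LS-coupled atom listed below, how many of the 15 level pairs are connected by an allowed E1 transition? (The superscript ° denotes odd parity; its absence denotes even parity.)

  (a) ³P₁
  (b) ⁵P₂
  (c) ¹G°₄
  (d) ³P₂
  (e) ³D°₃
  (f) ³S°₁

3

(a)–(b): forbidden (parity, ΔS).
(a)–(c): forbidden (ΔS, ΔL, ΔJ).
(a)–(d): forbidden (parity).
(a)–(e): forbidden (ΔJ).
(a)–(f): allowed.
(b)–(c): forbidden (ΔS, ΔL, ΔJ).
(b)–(d): forbidden (parity, ΔS).
(b)–(e): forbidden (ΔS).
(b)–(f): forbidden (ΔS).
(c)–(d): forbidden (ΔS, ΔL, ΔJ).
(c)–(e): forbidden (parity, ΔS, ΔL).
(c)–(f): forbidden (parity, ΔS, ΔL, ΔJ).
(d)–(e): allowed.
(d)–(f): allowed.
(e)–(f): forbidden (parity, ΔL, ΔJ).
Allowed pairs: 3 of 15.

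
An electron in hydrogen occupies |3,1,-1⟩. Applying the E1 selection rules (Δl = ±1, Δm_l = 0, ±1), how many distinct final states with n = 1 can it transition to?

1

E1 requires Δl = ±1, so l_f ∈ {0, 2}; with 0 ≤ l_f ≤ n_f−1 = 0, the allowed l_f values are {0}.
For l_f = 0: m_f ∈ {m_i−1, m_i, m_i+1} ∩ [−0, 0] = {0} → 1 state.
Total: 1.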